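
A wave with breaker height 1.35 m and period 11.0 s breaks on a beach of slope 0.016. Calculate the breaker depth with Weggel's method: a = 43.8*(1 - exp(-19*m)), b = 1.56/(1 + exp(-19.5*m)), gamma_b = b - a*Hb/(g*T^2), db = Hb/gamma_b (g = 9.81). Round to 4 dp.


a = 43.8 * (1 - exp(-19 * m))
exp(-19 * 0.016) = exp(-0.3040) = 0.737861
a = 43.8 * (1 - 0.737861) = 11.481694
b = 1.56 / (1 + exp(-19.5 * m))
exp(-19.5 * 0.016) = exp(-0.3120) = 0.731982
b = 1.56 / (1 + 0.731982) = 0.900702
Hb / (g * T^2) = 1.35 / (9.81 * 11.0^2) = 1.35 / 1187.0100 = 0.00113731
gamma_b = b - a * Hb/(g*T^2) = 0.900702 - 11.481694 * 0.00113731 = 0.887644
db = Hb / gamma_b = 1.35 / 0.887644
db = 1.5209 m

1.5209


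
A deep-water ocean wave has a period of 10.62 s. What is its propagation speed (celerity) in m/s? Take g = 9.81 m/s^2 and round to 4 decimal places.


We use the deep-water celerity formula:
C = g * T / (2 * pi)
C = 9.81 * 10.62 / (2 * 3.14159...)
C = 104.182200 / 6.283185
C = 16.5811 m/s

16.5811


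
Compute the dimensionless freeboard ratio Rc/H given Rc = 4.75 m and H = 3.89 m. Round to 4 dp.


Relative freeboard = Rc / H
= 4.75 / 3.89
= 1.2211

1.2211


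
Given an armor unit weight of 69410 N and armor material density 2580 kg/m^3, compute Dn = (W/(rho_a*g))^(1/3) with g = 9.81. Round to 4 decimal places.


V = W / (rho_a * g)
V = 69410 / (2580 * 9.81)
V = 69410 / 25309.80
V = 2.742416 m^3
Dn = V^(1/3) = 2.742416^(1/3)
Dn = 1.3997 m

1.3997


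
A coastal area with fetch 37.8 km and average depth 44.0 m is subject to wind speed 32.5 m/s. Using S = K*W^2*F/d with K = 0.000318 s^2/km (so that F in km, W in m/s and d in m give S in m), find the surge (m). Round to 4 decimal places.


S = K * W^2 * F / d
W^2 = 32.5^2 = 1056.25
S = 0.000318 * 1056.25 * 37.8 / 44.0
Numerator = 0.000318 * 1056.25 * 37.8 = 12.696547
S = 12.696547 / 44.0 = 0.2886 m

0.2886


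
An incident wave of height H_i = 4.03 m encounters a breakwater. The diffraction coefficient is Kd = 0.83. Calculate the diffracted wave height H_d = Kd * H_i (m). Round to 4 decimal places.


H_d = Kd * H_i
H_d = 0.83 * 4.03
H_d = 3.3449 m

3.3449


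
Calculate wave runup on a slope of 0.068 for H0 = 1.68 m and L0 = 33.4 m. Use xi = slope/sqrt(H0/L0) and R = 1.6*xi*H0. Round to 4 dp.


xi = slope / sqrt(H0/L0)
H0/L0 = 1.68/33.4 = 0.050299
sqrt(0.050299) = 0.224275
xi = 0.068 / 0.224275 = 0.303199
R = 1.6 * xi * H0 = 1.6 * 0.303199 * 1.68
R = 0.8150 m

0.8150


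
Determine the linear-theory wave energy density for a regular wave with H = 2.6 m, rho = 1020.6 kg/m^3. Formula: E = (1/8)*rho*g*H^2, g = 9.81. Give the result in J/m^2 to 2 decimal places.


E = (1/8) * rho * g * H^2
E = (1/8) * 1020.6 * 9.81 * 2.6^2
E = 0.125 * 1020.6 * 9.81 * 6.7600
E = 8460.21 J/m^2

8460.21


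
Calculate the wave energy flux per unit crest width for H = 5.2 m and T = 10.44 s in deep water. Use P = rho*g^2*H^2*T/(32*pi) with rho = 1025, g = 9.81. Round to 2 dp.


P = rho * g^2 * H^2 * T / (32 * pi)
P = 1025 * 9.81^2 * 5.2^2 * 10.44 / (32 * pi)
P = 1025 * 96.2361 * 27.0400 * 10.44 / 100.53096
P = 276993.27 W/m

276993.27


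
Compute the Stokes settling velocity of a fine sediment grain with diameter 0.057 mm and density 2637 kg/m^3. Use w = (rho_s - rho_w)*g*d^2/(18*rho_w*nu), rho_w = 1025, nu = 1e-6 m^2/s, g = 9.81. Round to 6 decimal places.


w = (rho_s - rho_w) * g * d^2 / (18 * rho_w * nu)
d = 0.057 mm = 0.000057 m
rho_s - rho_w = 2637 - 1025 = 1612
Numerator = 1612 * 9.81 * (0.000057)^2 = 0.000051378776
Denominator = 18 * 1025 * 1e-6 = 0.018450
w = 0.002785 m/s

0.002785


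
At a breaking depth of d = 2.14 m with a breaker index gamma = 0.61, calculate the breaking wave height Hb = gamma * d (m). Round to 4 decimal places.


Hb = gamma * d
Hb = 0.61 * 2.14
Hb = 1.3054 m

1.3054


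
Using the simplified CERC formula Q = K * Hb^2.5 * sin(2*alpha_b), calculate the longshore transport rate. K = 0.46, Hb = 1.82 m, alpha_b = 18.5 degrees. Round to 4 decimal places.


Q = K * Hb^2.5 * sin(2 * alpha_b)
Hb^2.5 = 1.82^2.5 = 4.468672
sin(2 * 18.5) = sin(37.0) = 0.601815
Q = 0.46 * 4.468672 * 0.601815
Q = 1.2371 m^3/s

1.2371


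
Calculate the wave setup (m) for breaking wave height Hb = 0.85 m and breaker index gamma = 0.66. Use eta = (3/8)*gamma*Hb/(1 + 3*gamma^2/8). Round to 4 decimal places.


eta = (3/8) * gamma * Hb / (1 + 3*gamma^2/8)
Numerator = (3/8) * 0.66 * 0.85 = 0.210375
Denominator = 1 + 3*0.66^2/8 = 1 + 0.163350 = 1.163350
eta = 0.210375 / 1.163350
eta = 0.1808 m

0.1808


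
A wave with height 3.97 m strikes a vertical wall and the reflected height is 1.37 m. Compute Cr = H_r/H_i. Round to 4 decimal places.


Cr = H_r / H_i
Cr = 1.37 / 3.97
Cr = 0.3451

0.3451


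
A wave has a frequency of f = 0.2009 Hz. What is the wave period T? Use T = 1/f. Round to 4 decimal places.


T = 1 / f
T = 1 / 0.2009
T = 4.9776 s

4.9776


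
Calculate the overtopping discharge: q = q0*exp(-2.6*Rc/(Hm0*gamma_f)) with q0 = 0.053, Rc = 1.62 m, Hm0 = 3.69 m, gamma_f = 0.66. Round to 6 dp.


q = q0 * exp(-2.6 * Rc / (Hm0 * gamma_f))
Exponent = -2.6 * 1.62 / (3.69 * 0.66)
= -2.6 * 1.62 / 2.4354
= -1.729490
exp(-1.729490) = 0.177375
q = 0.053 * 0.177375
q = 0.009401 m^3/s/m

0.009401


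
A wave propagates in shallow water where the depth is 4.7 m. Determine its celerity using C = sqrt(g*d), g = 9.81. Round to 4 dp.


Using the shallow-water approximation:
C = sqrt(g * d) = sqrt(9.81 * 4.7)
C = sqrt(46.1070)
C = 6.7902 m/s

6.7902


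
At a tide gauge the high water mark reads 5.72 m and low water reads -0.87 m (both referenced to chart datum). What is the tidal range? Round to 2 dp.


Tidal range = High water - Low water
Tidal range = 5.72 - (-0.87)
Tidal range = 6.59 m

6.59


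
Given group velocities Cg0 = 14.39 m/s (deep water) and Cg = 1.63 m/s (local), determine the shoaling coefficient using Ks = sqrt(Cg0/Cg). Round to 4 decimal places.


Ks = sqrt(Cg0 / Cg)
Ks = sqrt(14.39 / 1.63)
Ks = sqrt(8.8282)
Ks = 2.9712

2.9712


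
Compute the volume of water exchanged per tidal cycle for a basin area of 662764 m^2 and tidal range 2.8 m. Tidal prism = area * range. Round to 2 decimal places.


Tidal prism = Area * Tidal range
P = 662764 * 2.8
P = 1855739.20 m^3

1855739.20


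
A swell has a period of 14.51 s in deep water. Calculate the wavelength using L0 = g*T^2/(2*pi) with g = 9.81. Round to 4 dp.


L0 = g * T^2 / (2 * pi)
L0 = 9.81 * 14.51^2 / (2 * pi)
L0 = 9.81 * 210.5401 / 6.28319
L0 = 2065.3984 / 6.28319
L0 = 328.7184 m

328.7184


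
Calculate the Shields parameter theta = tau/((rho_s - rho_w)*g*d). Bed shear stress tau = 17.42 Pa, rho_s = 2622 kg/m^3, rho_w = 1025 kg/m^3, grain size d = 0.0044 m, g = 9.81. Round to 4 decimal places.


theta = tau / ((rho_s - rho_w) * g * d)
rho_s - rho_w = 2622 - 1025 = 1597
Denominator = 1597 * 9.81 * 0.0044 = 68.932908
theta = 17.42 / 68.932908
theta = 0.2527

0.2527


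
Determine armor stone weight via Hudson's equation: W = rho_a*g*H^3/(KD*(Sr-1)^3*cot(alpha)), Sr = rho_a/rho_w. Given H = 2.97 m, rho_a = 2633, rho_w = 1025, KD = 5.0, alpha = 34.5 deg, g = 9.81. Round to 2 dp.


Sr = rho_a / rho_w = 2633 / 1025 = 2.568780
(Sr - 1) = 1.568780
(Sr - 1)^3 = 3.860882
cot(34.5) = 1 / tan(34.5) = 1 / 0.687281 = 1.455009
Numerator = 2633 * 9.81 * 2.97^3 = 676689.1521
Denominator = 5.0 * 3.860882 * 1.455009 = 28.088091
W = 676689.1521 / 28.088091
W = 24091.67 N

24091.67


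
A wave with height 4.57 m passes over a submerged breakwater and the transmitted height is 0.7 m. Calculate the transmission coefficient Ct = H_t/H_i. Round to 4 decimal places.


Ct = H_t / H_i
Ct = 0.7 / 4.57
Ct = 0.1532

0.1532


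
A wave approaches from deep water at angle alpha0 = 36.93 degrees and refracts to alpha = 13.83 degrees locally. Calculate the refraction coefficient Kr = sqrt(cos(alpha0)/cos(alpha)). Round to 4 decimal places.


Kr = sqrt(cos(alpha0) / cos(alpha))
cos(36.93) = 0.799370
cos(13.83) = 0.971009
Kr = sqrt(0.799370 / 0.971009)
Kr = sqrt(0.823236)
Kr = 0.9073

0.9073


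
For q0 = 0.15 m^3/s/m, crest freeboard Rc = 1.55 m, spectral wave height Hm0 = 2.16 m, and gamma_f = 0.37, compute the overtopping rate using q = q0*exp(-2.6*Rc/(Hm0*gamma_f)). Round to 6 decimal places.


q = q0 * exp(-2.6 * Rc / (Hm0 * gamma_f))
Exponent = -2.6 * 1.55 / (2.16 * 0.37)
= -2.6 * 1.55 / 0.7992
= -5.042543
exp(-5.042543) = 0.006457
q = 0.15 * 0.006457
q = 0.000969 m^3/s/m

0.000969


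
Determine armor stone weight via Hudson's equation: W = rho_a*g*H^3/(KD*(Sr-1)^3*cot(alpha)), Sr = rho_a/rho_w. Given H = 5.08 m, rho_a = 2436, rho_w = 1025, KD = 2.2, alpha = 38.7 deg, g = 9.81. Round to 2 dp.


Sr = rho_a / rho_w = 2436 / 1025 = 2.376585
(Sr - 1) = 1.376585
(Sr - 1)^3 = 2.608612
cot(38.7) = 1 / tan(38.7) = 1 / 0.801151 = 1.248204
Numerator = 2436 * 9.81 * 5.08^3 = 3132834.3227
Denominator = 2.2 * 2.608612 * 1.248204 = 7.163375
W = 3132834.3227 / 7.163375
W = 437340.52 N

437340.52


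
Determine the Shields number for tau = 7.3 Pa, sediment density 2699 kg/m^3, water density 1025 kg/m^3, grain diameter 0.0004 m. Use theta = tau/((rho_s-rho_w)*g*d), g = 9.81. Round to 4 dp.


theta = tau / ((rho_s - rho_w) * g * d)
rho_s - rho_w = 2699 - 1025 = 1674
Denominator = 1674 * 9.81 * 0.0004 = 6.568776
theta = 7.3 / 6.568776
theta = 1.1113

1.1113


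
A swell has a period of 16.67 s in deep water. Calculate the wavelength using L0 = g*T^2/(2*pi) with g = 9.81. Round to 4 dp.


L0 = g * T^2 / (2 * pi)
L0 = 9.81 * 16.67^2 / (2 * pi)
L0 = 9.81 * 277.8889 / 6.28319
L0 = 2726.0901 / 6.28319
L0 = 433.8707 m

433.8707


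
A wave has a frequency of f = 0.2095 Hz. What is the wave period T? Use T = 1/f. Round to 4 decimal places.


T = 1 / f
T = 1 / 0.2095
T = 4.7733 s

4.7733


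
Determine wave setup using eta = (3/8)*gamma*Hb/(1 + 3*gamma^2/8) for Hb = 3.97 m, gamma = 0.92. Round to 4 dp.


eta = (3/8) * gamma * Hb / (1 + 3*gamma^2/8)
Numerator = (3/8) * 0.92 * 3.97 = 1.369650
Denominator = 1 + 3*0.92^2/8 = 1 + 0.317400 = 1.317400
eta = 1.369650 / 1.317400
eta = 1.0397 m

1.0397


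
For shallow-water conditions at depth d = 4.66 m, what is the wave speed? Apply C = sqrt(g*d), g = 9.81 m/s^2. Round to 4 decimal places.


Using the shallow-water approximation:
C = sqrt(g * d) = sqrt(9.81 * 4.66)
C = sqrt(45.7146)
C = 6.7613 m/s

6.7613


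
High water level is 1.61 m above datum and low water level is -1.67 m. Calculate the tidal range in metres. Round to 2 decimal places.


Tidal range = High water - Low water
Tidal range = 1.61 - (-1.67)
Tidal range = 3.28 m

3.28


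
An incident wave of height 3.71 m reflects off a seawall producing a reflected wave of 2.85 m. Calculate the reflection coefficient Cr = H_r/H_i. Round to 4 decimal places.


Cr = H_r / H_i
Cr = 2.85 / 3.71
Cr = 0.7682

0.7682


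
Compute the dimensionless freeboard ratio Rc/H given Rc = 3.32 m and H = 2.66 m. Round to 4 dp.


Relative freeboard = Rc / H
= 3.32 / 2.66
= 1.2481

1.2481


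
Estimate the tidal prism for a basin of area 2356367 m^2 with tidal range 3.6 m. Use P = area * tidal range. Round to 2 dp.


Tidal prism = Area * Tidal range
P = 2356367 * 3.6
P = 8482921.20 m^3

8482921.20


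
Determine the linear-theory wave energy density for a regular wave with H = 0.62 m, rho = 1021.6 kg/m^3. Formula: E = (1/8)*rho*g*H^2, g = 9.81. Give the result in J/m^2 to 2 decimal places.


E = (1/8) * rho * g * H^2
E = (1/8) * 1021.6 * 9.81 * 0.62^2
E = 0.125 * 1021.6 * 9.81 * 0.3844
E = 481.55 J/m^2

481.55


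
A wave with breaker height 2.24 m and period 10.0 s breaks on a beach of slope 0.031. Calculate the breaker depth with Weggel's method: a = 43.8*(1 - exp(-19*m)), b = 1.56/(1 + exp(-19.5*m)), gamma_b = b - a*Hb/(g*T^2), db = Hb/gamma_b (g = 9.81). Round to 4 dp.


a = 43.8 * (1 - exp(-19 * m))
exp(-19 * 0.031) = exp(-0.5890) = 0.554882
a = 43.8 * (1 - 0.554882) = 19.496173
b = 1.56 / (1 + exp(-19.5 * m))
exp(-19.5 * 0.031) = exp(-0.6045) = 0.546348
b = 1.56 / (1 + 0.546348) = 1.008829
Hb / (g * T^2) = 2.24 / (9.81 * 10.0^2) = 2.24 / 981.0000 = 0.00228338
gamma_b = b - a * Hb/(g*T^2) = 1.008829 - 19.496173 * 0.00228338 = 0.964312
db = Hb / gamma_b = 2.24 / 0.964312
db = 2.3229 m

2.3229


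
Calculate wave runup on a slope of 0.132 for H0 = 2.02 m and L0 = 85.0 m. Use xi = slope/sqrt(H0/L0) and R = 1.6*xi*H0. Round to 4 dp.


xi = slope / sqrt(H0/L0)
H0/L0 = 2.02/85.0 = 0.023765
sqrt(0.023765) = 0.154158
xi = 0.132 / 0.154158 = 0.856264
R = 1.6 * xi * H0 = 1.6 * 0.856264 * 2.02
R = 2.7674 m

2.7674


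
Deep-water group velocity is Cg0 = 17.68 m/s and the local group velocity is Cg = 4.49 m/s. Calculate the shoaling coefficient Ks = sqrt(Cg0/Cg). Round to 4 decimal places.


Ks = sqrt(Cg0 / Cg)
Ks = sqrt(17.68 / 4.49)
Ks = sqrt(3.9376)
Ks = 1.9843

1.9843


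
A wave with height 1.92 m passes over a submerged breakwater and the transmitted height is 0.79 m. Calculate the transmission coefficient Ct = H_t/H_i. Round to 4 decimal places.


Ct = H_t / H_i
Ct = 0.79 / 1.92
Ct = 0.4115

0.4115


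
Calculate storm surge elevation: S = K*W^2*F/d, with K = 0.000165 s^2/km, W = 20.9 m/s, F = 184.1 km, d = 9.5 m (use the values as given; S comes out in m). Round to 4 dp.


S = K * W^2 * F / d
W^2 = 20.9^2 = 436.81
S = 0.000165 * 436.81 * 184.1 / 9.5
Numerator = 0.000165 * 436.81 * 184.1 = 13.268759
S = 13.268759 / 9.5 = 1.3967 m

1.3967


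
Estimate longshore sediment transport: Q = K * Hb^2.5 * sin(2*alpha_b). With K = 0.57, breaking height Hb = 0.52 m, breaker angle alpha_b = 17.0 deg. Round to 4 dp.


Q = K * Hb^2.5 * sin(2 * alpha_b)
Hb^2.5 = 0.52^2.5 = 0.194988
sin(2 * 17.0) = sin(34.0) = 0.559193
Q = 0.57 * 0.194988 * 0.559193
Q = 0.0622 m^3/s

0.0622


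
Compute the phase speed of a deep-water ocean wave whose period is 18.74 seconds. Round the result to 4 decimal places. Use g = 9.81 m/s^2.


We use the deep-water celerity formula:
C = g * T / (2 * pi)
C = 9.81 * 18.74 / (2 * 3.14159...)
C = 183.839400 / 6.283185
C = 29.2589 m/s

29.2589


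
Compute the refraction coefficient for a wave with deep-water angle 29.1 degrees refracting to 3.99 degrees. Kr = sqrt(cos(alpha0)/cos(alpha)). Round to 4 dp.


Kr = sqrt(cos(alpha0) / cos(alpha))
cos(29.1) = 0.873772
cos(3.99) = 0.997576
Kr = sqrt(0.873772 / 0.997576)
Kr = sqrt(0.875895)
Kr = 0.9359

0.9359


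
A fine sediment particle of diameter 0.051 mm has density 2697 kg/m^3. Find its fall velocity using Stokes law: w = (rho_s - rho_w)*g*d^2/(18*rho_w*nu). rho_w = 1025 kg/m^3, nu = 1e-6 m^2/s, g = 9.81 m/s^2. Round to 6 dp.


w = (rho_s - rho_w) * g * d^2 / (18 * rho_w * nu)
d = 0.051 mm = 0.000051 m
rho_s - rho_w = 2697 - 1025 = 1672
Numerator = 1672 * 9.81 * (0.000051)^2 = 0.000042662434
Denominator = 18 * 1025 * 1e-6 = 0.018450
w = 0.002312 m/s

0.002312


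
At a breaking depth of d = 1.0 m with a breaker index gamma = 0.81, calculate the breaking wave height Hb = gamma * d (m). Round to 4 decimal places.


Hb = gamma * d
Hb = 0.81 * 1.0
Hb = 0.8100 m

0.8100


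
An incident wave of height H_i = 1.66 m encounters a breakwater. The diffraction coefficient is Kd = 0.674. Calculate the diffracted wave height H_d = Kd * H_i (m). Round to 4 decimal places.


H_d = Kd * H_i
H_d = 0.674 * 1.66
H_d = 1.1188 m

1.1188


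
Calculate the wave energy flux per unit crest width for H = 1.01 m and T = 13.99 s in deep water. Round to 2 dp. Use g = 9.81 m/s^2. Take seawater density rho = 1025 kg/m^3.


P = rho * g^2 * H^2 * T / (32 * pi)
P = 1025 * 9.81^2 * 1.01^2 * 13.99 / (32 * pi)
P = 1025 * 96.2361 * 1.0201 * 13.99 / 100.53096
P = 14003.05 W/m

14003.05


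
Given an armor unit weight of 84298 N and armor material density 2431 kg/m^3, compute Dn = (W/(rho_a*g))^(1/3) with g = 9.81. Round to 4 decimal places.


V = W / (rho_a * g)
V = 84298 / (2431 * 9.81)
V = 84298 / 23848.11
V = 3.534787 m^3
Dn = V^(1/3) = 3.534787^(1/3)
Dn = 1.5233 m

1.5233


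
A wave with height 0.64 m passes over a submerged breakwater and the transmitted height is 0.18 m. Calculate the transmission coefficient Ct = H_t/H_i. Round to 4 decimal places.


Ct = H_t / H_i
Ct = 0.18 / 0.64
Ct = 0.2813

0.2813


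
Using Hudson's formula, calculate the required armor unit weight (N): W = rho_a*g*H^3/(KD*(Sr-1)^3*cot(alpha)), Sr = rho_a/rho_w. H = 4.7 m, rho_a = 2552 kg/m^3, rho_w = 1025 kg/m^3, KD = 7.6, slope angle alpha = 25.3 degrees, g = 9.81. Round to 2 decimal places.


Sr = rho_a / rho_w = 2552 / 1025 = 2.489756
(Sr - 1) = 1.489756
(Sr - 1)^3 = 3.306325
cot(25.3) = 1 / tan(25.3) = 1 / 0.472698 = 2.115516
Numerator = 2552 * 9.81 * 4.7^3 = 2599221.2638
Denominator = 7.6 * 3.306325 * 2.115516 = 53.158840
W = 2599221.2638 / 53.158840
W = 48895.37 N

48895.37


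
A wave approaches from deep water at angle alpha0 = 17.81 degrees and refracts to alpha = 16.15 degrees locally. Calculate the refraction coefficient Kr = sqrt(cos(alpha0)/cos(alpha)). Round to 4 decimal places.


Kr = sqrt(cos(alpha0) / cos(alpha))
cos(17.81) = 0.952076
cos(16.15) = 0.960537
Kr = sqrt(0.952076 / 0.960537)
Kr = sqrt(0.991192)
Kr = 0.9956

0.9956


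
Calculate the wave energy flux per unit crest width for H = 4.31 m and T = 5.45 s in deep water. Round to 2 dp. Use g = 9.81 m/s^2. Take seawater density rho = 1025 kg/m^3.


P = rho * g^2 * H^2 * T / (32 * pi)
P = 1025 * 9.81^2 * 4.31^2 * 5.45 / (32 * pi)
P = 1025 * 96.2361 * 18.5761 * 5.45 / 100.53096
P = 99337.46 W/m

99337.46


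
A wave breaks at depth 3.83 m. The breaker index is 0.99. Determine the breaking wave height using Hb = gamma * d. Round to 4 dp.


Hb = gamma * d
Hb = 0.99 * 3.83
Hb = 3.7917 m

3.7917


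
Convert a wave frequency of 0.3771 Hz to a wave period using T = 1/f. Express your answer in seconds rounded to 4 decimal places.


T = 1 / f
T = 1 / 0.3771
T = 2.6518 s

2.6518


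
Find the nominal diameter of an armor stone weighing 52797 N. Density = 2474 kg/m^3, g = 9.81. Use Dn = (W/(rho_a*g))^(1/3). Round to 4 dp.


V = W / (rho_a * g)
V = 52797 / (2474 * 9.81)
V = 52797 / 24269.94
V = 2.175407 m^3
Dn = V^(1/3) = 2.175407^(1/3)
Dn = 1.2957 m

1.2957


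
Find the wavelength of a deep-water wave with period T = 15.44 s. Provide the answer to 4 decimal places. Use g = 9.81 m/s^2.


L0 = g * T^2 / (2 * pi)
L0 = 9.81 * 15.44^2 / (2 * pi)
L0 = 9.81 * 238.3936 / 6.28319
L0 = 2338.6412 / 6.28319
L0 = 372.2063 m

372.2063


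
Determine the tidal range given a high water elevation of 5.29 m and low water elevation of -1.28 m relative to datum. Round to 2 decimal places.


Tidal range = High water - Low water
Tidal range = 5.29 - (-1.28)
Tidal range = 6.57 m

6.57


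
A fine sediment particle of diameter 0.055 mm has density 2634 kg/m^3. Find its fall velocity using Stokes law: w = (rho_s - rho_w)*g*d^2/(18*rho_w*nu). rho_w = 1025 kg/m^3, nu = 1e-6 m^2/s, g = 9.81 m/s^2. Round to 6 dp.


w = (rho_s - rho_w) * g * d^2 / (18 * rho_w * nu)
d = 0.055 mm = 0.000055 m
rho_s - rho_w = 2634 - 1025 = 1609
Numerator = 1609 * 9.81 * (0.000055)^2 = 0.000047747477
Denominator = 18 * 1025 * 1e-6 = 0.018450
w = 0.002588 m/s

0.002588


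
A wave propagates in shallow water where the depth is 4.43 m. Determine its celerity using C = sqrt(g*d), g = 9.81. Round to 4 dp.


Using the shallow-water approximation:
C = sqrt(g * d) = sqrt(9.81 * 4.43)
C = sqrt(43.4583)
C = 6.5923 m/s

6.5923


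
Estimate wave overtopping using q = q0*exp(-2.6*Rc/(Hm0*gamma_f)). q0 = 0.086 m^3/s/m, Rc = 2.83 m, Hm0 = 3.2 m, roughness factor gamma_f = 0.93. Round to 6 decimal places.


q = q0 * exp(-2.6 * Rc / (Hm0 * gamma_f))
Exponent = -2.6 * 2.83 / (3.2 * 0.93)
= -2.6 * 2.83 / 2.9760
= -2.472446
exp(-2.472446) = 0.084378
q = 0.086 * 0.084378
q = 0.007257 m^3/s/m

0.007257


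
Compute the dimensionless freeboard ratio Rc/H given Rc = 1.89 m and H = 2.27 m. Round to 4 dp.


Relative freeboard = Rc / H
= 1.89 / 2.27
= 0.8326

0.8326


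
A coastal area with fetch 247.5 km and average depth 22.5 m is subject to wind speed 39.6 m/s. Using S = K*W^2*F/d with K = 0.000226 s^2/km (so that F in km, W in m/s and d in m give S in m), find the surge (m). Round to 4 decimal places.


S = K * W^2 * F / d
W^2 = 39.6^2 = 1568.16
S = 0.000226 * 1568.16 * 247.5 / 22.5
Numerator = 0.000226 * 1568.16 * 247.5 = 87.715030
S = 87.715030 / 22.5 = 3.8984 m

3.8984


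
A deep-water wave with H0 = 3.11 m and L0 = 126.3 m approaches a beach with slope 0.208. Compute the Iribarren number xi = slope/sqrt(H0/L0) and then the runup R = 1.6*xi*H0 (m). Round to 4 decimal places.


xi = slope / sqrt(H0/L0)
H0/L0 = 3.11/126.3 = 0.024624
sqrt(0.024624) = 0.156920
xi = 0.208 / 0.156920 = 1.325516
R = 1.6 * xi * H0 = 1.6 * 1.325516 * 3.11
R = 6.5958 m

6.5958


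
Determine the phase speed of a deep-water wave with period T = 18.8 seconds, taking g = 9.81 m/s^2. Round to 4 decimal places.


We use the deep-water celerity formula:
C = g * T / (2 * pi)
C = 9.81 * 18.8 / (2 * 3.14159...)
C = 184.428000 / 6.283185
C = 29.3526 m/s

29.3526


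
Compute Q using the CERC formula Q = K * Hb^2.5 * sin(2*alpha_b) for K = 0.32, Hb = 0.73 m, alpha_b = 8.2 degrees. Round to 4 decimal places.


Q = K * Hb^2.5 * sin(2 * alpha_b)
Hb^2.5 = 0.73^2.5 = 0.455310
sin(2 * 8.2) = sin(16.4) = 0.282341
Q = 0.32 * 0.455310 * 0.282341
Q = 0.0411 m^3/s

0.0411


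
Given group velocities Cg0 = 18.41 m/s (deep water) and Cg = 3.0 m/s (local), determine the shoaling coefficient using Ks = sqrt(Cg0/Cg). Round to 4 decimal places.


Ks = sqrt(Cg0 / Cg)
Ks = sqrt(18.41 / 3.0)
Ks = sqrt(6.1367)
Ks = 2.4772

2.4772


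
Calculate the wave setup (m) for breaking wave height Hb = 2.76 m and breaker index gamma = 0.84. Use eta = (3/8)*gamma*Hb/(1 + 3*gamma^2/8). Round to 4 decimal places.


eta = (3/8) * gamma * Hb / (1 + 3*gamma^2/8)
Numerator = (3/8) * 0.84 * 2.76 = 0.869400
Denominator = 1 + 3*0.84^2/8 = 1 + 0.264600 = 1.264600
eta = 0.869400 / 1.264600
eta = 0.6875 m

0.6875


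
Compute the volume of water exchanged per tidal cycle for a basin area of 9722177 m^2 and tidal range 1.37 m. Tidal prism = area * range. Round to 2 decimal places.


Tidal prism = Area * Tidal range
P = 9722177 * 1.37
P = 13319382.49 m^3

13319382.49


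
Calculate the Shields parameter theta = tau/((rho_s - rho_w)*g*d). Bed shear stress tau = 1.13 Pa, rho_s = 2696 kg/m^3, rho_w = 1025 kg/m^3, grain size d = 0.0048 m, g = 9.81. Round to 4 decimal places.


theta = tau / ((rho_s - rho_w) * g * d)
rho_s - rho_w = 2696 - 1025 = 1671
Denominator = 1671 * 9.81 * 0.0048 = 78.684048
theta = 1.13 / 78.684048
theta = 0.0144

0.0144


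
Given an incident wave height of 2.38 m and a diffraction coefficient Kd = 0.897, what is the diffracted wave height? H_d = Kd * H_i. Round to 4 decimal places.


H_d = Kd * H_i
H_d = 0.897 * 2.38
H_d = 2.1349 m

2.1349


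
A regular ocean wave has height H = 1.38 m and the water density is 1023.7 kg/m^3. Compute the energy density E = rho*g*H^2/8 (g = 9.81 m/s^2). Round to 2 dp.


E = (1/8) * rho * g * H^2
E = (1/8) * 1023.7 * 9.81 * 1.38^2
E = 0.125 * 1023.7 * 9.81 * 1.9044
E = 2390.62 J/m^2

2390.62


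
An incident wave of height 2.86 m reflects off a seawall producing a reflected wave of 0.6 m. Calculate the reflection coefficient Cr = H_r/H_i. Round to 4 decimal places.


Cr = H_r / H_i
Cr = 0.6 / 2.86
Cr = 0.2098

0.2098


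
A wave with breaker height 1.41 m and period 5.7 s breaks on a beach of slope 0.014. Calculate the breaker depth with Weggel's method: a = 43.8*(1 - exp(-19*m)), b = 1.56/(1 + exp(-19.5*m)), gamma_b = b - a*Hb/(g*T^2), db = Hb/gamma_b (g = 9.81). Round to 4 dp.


a = 43.8 * (1 - exp(-19 * m))
exp(-19 * 0.014) = exp(-0.2660) = 0.766439
a = 43.8 * (1 - 0.766439) = 10.229966
b = 1.56 / (1 + exp(-19.5 * m))
exp(-19.5 * 0.014) = exp(-0.2730) = 0.761093
b = 1.56 / (1 + 0.761093) = 0.885814
Hb / (g * T^2) = 1.41 / (9.81 * 5.7^2) = 1.41 / 318.7269 = 0.00442385
gamma_b = b - a * Hb/(g*T^2) = 0.885814 - 10.229966 * 0.00442385 = 0.840558
db = Hb / gamma_b = 1.41 / 0.840558
db = 1.6775 m

1.6775


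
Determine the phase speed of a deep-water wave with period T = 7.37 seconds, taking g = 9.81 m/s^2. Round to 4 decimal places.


We use the deep-water celerity formula:
C = g * T / (2 * pi)
C = 9.81 * 7.37 / (2 * 3.14159...)
C = 72.299700 / 6.283185
C = 11.5069 m/s

11.5069


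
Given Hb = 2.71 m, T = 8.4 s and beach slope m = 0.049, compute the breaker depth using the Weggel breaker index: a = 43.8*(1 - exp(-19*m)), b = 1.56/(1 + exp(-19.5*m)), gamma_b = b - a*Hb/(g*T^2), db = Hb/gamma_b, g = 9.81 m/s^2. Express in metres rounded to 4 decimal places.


a = 43.8 * (1 - exp(-19 * m))
exp(-19 * 0.049) = exp(-0.9310) = 0.394159
a = 43.8 * (1 - 0.394159) = 26.535820
b = 1.56 / (1 + exp(-19.5 * m))
exp(-19.5 * 0.049) = exp(-0.9555) = 0.384620
b = 1.56 / (1 + 0.384620) = 1.126663
Hb / (g * T^2) = 2.71 / (9.81 * 8.4^2) = 2.71 / 692.1936 = 0.00391509
gamma_b = b - a * Hb/(g*T^2) = 1.126663 - 26.535820 * 0.00391509 = 1.022773
db = Hb / gamma_b = 2.71 / 1.022773
db = 2.6497 m

2.6497


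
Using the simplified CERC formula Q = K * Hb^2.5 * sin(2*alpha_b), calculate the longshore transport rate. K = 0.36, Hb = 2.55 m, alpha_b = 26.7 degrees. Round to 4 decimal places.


Q = K * Hb^2.5 * sin(2 * alpha_b)
Hb^2.5 = 2.55^2.5 = 10.383660
sin(2 * 26.7) = sin(53.4) = 0.802817
Q = 0.36 * 10.383660 * 0.802817
Q = 3.0010 m^3/s

3.0010


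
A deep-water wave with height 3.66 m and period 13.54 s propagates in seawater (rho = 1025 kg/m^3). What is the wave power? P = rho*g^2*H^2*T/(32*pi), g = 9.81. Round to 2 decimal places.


P = rho * g^2 * H^2 * T / (32 * pi)
P = 1025 * 9.81^2 * 3.66^2 * 13.54 / (32 * pi)
P = 1025 * 96.2361 * 13.3956 * 13.54 / 100.53096
P = 177968.39 W/m

177968.39


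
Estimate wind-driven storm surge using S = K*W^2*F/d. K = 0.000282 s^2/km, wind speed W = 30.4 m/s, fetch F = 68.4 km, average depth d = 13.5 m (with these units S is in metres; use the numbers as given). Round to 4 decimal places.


S = K * W^2 * F / d
W^2 = 30.4^2 = 924.16
S = 0.000282 * 924.16 * 68.4 / 13.5
Numerator = 0.000282 * 924.16 * 68.4 = 17.825937
S = 17.825937 / 13.5 = 1.3204 m

1.3204


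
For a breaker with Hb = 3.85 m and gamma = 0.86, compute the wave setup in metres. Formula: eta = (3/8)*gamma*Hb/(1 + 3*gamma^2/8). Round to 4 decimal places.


eta = (3/8) * gamma * Hb / (1 + 3*gamma^2/8)
Numerator = (3/8) * 0.86 * 3.85 = 1.241625
Denominator = 1 + 3*0.86^2/8 = 1 + 0.277350 = 1.277350
eta = 1.241625 / 1.277350
eta = 0.9720 m

0.9720


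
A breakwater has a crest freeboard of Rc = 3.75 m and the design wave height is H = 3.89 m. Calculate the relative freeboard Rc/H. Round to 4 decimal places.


Relative freeboard = Rc / H
= 3.75 / 3.89
= 0.9640

0.9640


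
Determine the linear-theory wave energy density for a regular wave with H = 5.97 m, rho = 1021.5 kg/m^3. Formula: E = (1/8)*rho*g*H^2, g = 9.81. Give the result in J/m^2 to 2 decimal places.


E = (1/8) * rho * g * H^2
E = (1/8) * 1021.5 * 9.81 * 5.97^2
E = 0.125 * 1021.5 * 9.81 * 35.6409
E = 44644.30 J/m^2

44644.30


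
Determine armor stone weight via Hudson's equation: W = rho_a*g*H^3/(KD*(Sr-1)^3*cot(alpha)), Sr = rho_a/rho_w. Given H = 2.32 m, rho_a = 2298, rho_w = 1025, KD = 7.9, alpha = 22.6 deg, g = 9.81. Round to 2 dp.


Sr = rho_a / rho_w = 2298 / 1025 = 2.241951
(Sr - 1) = 1.241951
(Sr - 1)^3 = 1.915639
cot(22.6) = 1 / tan(22.6) = 1 / 0.416260 = 2.402346
Numerator = 2298 * 9.81 * 2.32^3 = 281502.9733
Denominator = 7.9 * 1.915639 * 2.402346 = 36.356010
W = 281502.9733 / 36.356010
W = 7742.96 N

7742.96


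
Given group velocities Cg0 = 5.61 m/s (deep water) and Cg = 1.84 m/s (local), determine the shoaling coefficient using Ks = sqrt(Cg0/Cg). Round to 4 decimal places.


Ks = sqrt(Cg0 / Cg)
Ks = sqrt(5.61 / 1.84)
Ks = sqrt(3.0489)
Ks = 1.7461

1.7461


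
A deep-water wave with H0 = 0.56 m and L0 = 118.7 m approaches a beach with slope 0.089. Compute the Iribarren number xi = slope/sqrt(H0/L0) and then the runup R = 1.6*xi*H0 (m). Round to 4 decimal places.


xi = slope / sqrt(H0/L0)
H0/L0 = 0.56/118.7 = 0.004718
sqrt(0.004718) = 0.068686
xi = 0.089 / 0.068686 = 1.295750
R = 1.6 * xi * H0 = 1.6 * 1.295750 * 0.56
R = 1.1610 m

1.1610


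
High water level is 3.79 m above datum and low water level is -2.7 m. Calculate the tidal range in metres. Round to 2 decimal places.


Tidal range = High water - Low water
Tidal range = 3.79 - (-2.7)
Tidal range = 6.49 m

6.49


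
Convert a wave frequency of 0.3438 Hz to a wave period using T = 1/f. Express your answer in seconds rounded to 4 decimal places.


T = 1 / f
T = 1 / 0.3438
T = 2.9087 s

2.9087


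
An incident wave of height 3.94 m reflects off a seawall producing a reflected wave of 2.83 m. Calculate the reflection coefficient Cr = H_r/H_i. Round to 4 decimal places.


Cr = H_r / H_i
Cr = 2.83 / 3.94
Cr = 0.7183

0.7183


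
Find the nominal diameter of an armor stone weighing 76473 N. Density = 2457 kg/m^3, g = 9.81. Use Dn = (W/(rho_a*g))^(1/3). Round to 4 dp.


V = W / (rho_a * g)
V = 76473 / (2457 * 9.81)
V = 76473 / 24103.17
V = 3.172736 m^3
Dn = V^(1/3) = 3.172736^(1/3)
Dn = 1.4694 m

1.4694


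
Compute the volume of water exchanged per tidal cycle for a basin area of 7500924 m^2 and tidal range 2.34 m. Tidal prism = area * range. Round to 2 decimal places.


Tidal prism = Area * Tidal range
P = 7500924 * 2.34
P = 17552162.16 m^3

17552162.16


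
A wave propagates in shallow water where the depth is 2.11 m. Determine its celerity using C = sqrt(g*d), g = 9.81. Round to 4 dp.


Using the shallow-water approximation:
C = sqrt(g * d) = sqrt(9.81 * 2.11)
C = sqrt(20.6991)
C = 4.5496 m/s

4.5496


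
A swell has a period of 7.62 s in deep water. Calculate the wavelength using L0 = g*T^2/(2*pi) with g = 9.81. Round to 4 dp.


L0 = g * T^2 / (2 * pi)
L0 = 9.81 * 7.62^2 / (2 * pi)
L0 = 9.81 * 58.0644 / 6.28319
L0 = 569.6118 / 6.28319
L0 = 90.6565 m

90.6565


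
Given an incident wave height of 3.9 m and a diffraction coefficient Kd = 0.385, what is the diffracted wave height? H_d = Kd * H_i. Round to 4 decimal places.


H_d = Kd * H_i
H_d = 0.385 * 3.9
H_d = 1.5015 m

1.5015


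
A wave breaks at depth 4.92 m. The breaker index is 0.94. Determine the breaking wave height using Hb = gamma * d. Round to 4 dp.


Hb = gamma * d
Hb = 0.94 * 4.92
Hb = 4.6248 m

4.6248


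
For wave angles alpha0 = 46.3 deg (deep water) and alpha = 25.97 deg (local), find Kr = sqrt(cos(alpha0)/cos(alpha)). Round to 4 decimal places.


Kr = sqrt(cos(alpha0) / cos(alpha))
cos(46.3) = 0.690882
cos(25.97) = 0.899023
Kr = sqrt(0.690882 / 0.899023)
Kr = sqrt(0.768481)
Kr = 0.8766

0.8766


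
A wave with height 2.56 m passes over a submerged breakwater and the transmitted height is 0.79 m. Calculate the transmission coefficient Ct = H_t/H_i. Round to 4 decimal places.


Ct = H_t / H_i
Ct = 0.79 / 2.56
Ct = 0.3086

0.3086


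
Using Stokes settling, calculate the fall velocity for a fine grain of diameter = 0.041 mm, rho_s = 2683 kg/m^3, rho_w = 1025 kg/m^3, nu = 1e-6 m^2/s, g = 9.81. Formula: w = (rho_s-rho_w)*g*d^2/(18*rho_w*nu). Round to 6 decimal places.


w = (rho_s - rho_w) * g * d^2 / (18 * rho_w * nu)
d = 0.041 mm = 0.000041 m
rho_s - rho_w = 2683 - 1025 = 1658
Numerator = 1658 * 9.81 * (0.000041)^2 = 0.000027341431
Denominator = 18 * 1025 * 1e-6 = 0.018450
w = 0.001482 m/s

0.001482


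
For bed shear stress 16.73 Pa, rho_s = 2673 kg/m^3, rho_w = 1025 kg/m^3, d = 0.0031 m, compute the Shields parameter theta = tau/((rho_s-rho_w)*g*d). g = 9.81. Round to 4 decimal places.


theta = tau / ((rho_s - rho_w) * g * d)
rho_s - rho_w = 2673 - 1025 = 1648
Denominator = 1648 * 9.81 * 0.0031 = 50.117328
theta = 16.73 / 50.117328
theta = 0.3338

0.3338


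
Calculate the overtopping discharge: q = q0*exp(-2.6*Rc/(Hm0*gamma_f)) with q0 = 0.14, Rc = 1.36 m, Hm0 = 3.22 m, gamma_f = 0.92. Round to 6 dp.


q = q0 * exp(-2.6 * Rc / (Hm0 * gamma_f))
Exponent = -2.6 * 1.36 / (3.22 * 0.92)
= -2.6 * 1.36 / 2.9624
= -1.193627
exp(-1.193627) = 0.303120
q = 0.14 * 0.303120
q = 0.042437 m^3/s/m

0.042437


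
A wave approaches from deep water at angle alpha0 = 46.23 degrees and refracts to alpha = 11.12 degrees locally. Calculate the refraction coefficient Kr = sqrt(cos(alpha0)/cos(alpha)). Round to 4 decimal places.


Kr = sqrt(cos(alpha0) / cos(alpha))
cos(46.23) = 0.691765
cos(11.12) = 0.981225
Kr = sqrt(0.691765 / 0.981225)
Kr = sqrt(0.705001)
Kr = 0.8396

0.8396


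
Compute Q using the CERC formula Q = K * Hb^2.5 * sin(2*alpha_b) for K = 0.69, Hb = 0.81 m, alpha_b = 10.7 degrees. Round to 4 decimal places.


Q = K * Hb^2.5 * sin(2 * alpha_b)
Hb^2.5 = 0.81^2.5 = 0.590490
sin(2 * 10.7) = sin(21.4) = 0.364877
Q = 0.69 * 0.590490 * 0.364877
Q = 0.1487 m^3/s

0.1487


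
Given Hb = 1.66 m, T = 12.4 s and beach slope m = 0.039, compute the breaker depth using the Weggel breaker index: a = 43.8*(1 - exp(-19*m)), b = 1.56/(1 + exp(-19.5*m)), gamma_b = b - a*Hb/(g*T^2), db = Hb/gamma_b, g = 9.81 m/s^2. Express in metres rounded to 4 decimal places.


a = 43.8 * (1 - exp(-19 * m))
exp(-19 * 0.039) = exp(-0.7410) = 0.476637
a = 43.8 * (1 - 0.476637) = 22.923298
b = 1.56 / (1 + exp(-19.5 * m))
exp(-19.5 * 0.039) = exp(-0.7605) = 0.467433
b = 1.56 / (1 + 0.467433) = 1.063081
Hb / (g * T^2) = 1.66 / (9.81 * 12.4^2) = 1.66 / 1508.3856 = 0.00110051
gamma_b = b - a * Hb/(g*T^2) = 1.063081 - 22.923298 * 0.00110051 = 1.037854
db = Hb / gamma_b = 1.66 / 1.037854
db = 1.5995 m

1.5995


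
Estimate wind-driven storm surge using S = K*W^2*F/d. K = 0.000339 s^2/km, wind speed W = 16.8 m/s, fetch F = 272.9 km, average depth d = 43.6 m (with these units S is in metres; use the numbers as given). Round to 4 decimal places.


S = K * W^2 * F / d
W^2 = 16.8^2 = 282.24
S = 0.000339 * 282.24 * 272.9 / 43.6
Numerator = 0.000339 * 282.24 * 272.9 = 26.110897
S = 26.110897 / 43.6 = 0.5989 m

0.5989


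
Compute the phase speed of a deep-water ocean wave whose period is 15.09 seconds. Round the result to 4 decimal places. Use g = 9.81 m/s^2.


We use the deep-water celerity formula:
C = g * T / (2 * pi)
C = 9.81 * 15.09 / (2 * 3.14159...)
C = 148.032900 / 6.283185
C = 23.5602 m/s

23.5602


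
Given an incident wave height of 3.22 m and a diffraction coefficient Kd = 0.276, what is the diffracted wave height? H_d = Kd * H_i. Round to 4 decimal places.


H_d = Kd * H_i
H_d = 0.276 * 3.22
H_d = 0.8887 m

0.8887


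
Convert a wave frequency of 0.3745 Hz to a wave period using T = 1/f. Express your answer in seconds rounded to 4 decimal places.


T = 1 / f
T = 1 / 0.3745
T = 2.6702 s

2.6702


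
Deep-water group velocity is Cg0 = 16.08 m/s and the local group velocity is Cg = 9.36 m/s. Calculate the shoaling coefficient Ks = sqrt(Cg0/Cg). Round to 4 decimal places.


Ks = sqrt(Cg0 / Cg)
Ks = sqrt(16.08 / 9.36)
Ks = sqrt(1.7179)
Ks = 1.3107

1.3107


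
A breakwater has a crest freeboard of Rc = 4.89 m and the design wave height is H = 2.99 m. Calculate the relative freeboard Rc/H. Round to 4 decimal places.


Relative freeboard = Rc / H
= 4.89 / 2.99
= 1.6355

1.6355


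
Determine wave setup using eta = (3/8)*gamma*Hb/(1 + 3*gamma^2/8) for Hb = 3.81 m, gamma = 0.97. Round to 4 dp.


eta = (3/8) * gamma * Hb / (1 + 3*gamma^2/8)
Numerator = (3/8) * 0.97 * 3.81 = 1.385888
Denominator = 1 + 3*0.97^2/8 = 1 + 0.352838 = 1.352838
eta = 1.385888 / 1.352838
eta = 1.0244 m

1.0244


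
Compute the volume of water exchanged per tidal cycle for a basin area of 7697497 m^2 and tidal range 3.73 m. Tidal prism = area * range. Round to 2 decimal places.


Tidal prism = Area * Tidal range
P = 7697497 * 3.73
P = 28711663.81 m^3

28711663.81


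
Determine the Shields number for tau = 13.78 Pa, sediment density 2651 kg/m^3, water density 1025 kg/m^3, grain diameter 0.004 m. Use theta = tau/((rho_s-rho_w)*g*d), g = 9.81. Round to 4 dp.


theta = tau / ((rho_s - rho_w) * g * d)
rho_s - rho_w = 2651 - 1025 = 1626
Denominator = 1626 * 9.81 * 0.004 = 63.804240
theta = 13.78 / 63.804240
theta = 0.2160

0.2160


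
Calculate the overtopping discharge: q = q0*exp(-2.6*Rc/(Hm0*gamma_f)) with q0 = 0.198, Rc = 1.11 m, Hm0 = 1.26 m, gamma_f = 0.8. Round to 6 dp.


q = q0 * exp(-2.6 * Rc / (Hm0 * gamma_f))
Exponent = -2.6 * 1.11 / (1.26 * 0.8)
= -2.6 * 1.11 / 1.0080
= -2.863095
exp(-2.863095) = 0.057092
q = 0.198 * 0.057092
q = 0.011304 m^3/s/m

0.011304


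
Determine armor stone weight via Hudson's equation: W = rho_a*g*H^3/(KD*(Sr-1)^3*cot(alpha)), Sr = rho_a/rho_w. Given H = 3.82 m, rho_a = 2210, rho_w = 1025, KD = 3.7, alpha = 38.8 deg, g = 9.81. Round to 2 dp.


Sr = rho_a / rho_w = 2210 / 1025 = 2.156098
(Sr - 1) = 1.156098
(Sr - 1)^3 = 1.545196
cot(38.8) = 1 / tan(38.8) = 1 / 0.804021 = 1.243749
Numerator = 2210 * 9.81 * 3.82^3 = 1208513.1205
Denominator = 3.7 * 1.545196 * 1.243749 = 7.110792
W = 1208513.1205 / 7.110792
W = 169954.78 N

169954.78


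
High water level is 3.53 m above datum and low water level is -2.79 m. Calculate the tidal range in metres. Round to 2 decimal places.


Tidal range = High water - Low water
Tidal range = 3.53 - (-2.79)
Tidal range = 6.32 m

6.32


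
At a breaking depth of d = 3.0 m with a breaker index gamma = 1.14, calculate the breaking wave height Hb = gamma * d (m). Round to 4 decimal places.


Hb = gamma * d
Hb = 1.14 * 3.0
Hb = 3.4200 m

3.4200


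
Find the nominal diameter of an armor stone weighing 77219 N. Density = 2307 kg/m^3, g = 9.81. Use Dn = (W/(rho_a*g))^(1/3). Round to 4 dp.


V = W / (rho_a * g)
V = 77219 / (2307 * 9.81)
V = 77219 / 22631.67
V = 3.411989 m^3
Dn = V^(1/3) = 3.411989^(1/3)
Dn = 1.5055 m

1.5055


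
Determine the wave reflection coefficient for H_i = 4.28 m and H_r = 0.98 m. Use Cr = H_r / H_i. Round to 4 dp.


Cr = H_r / H_i
Cr = 0.98 / 4.28
Cr = 0.2290

0.2290


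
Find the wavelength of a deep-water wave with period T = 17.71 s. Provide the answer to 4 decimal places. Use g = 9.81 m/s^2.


L0 = g * T^2 / (2 * pi)
L0 = 9.81 * 17.71^2 / (2 * pi)
L0 = 9.81 * 313.6441 / 6.28319
L0 = 3076.8486 / 6.28319
L0 = 489.6957 m

489.6957


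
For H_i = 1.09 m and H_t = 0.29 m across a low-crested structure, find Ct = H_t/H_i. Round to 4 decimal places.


Ct = H_t / H_i
Ct = 0.29 / 1.09
Ct = 0.2661

0.2661


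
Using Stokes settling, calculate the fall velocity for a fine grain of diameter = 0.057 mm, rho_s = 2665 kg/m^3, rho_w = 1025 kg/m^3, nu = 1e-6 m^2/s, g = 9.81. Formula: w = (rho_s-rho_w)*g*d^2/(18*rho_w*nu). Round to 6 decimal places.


w = (rho_s - rho_w) * g * d^2 / (18 * rho_w * nu)
d = 0.057 mm = 0.000057 m
rho_s - rho_w = 2665 - 1025 = 1640
Numerator = 1640 * 9.81 * (0.000057)^2 = 0.000052271212
Denominator = 18 * 1025 * 1e-6 = 0.018450
w = 0.002833 m/s

0.002833


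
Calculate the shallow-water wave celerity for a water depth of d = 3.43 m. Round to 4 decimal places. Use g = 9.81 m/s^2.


Using the shallow-water approximation:
C = sqrt(g * d) = sqrt(9.81 * 3.43)
C = sqrt(33.6483)
C = 5.8007 m/s

5.8007


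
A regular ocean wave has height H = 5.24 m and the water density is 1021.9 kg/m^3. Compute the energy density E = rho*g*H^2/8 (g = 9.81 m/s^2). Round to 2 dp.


E = (1/8) * rho * g * H^2
E = (1/8) * 1021.9 * 9.81 * 5.24^2
E = 0.125 * 1021.9 * 9.81 * 27.4576
E = 34407.25 J/m^2

34407.25


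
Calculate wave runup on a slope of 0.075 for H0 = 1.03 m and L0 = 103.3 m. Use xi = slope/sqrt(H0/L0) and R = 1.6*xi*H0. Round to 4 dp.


xi = slope / sqrt(H0/L0)
H0/L0 = 1.03/103.3 = 0.009971
sqrt(0.009971) = 0.099855
xi = 0.075 / 0.099855 = 0.751091
R = 1.6 * xi * H0 = 1.6 * 0.751091 * 1.03
R = 1.2378 m

1.2378


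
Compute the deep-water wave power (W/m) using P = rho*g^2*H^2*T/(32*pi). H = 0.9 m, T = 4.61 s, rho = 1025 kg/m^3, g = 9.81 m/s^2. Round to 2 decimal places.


P = rho * g^2 * H^2 * T / (32 * pi)
P = 1025 * 9.81^2 * 0.9^2 * 4.61 / (32 * pi)
P = 1025 * 96.2361 * 0.8100 * 4.61 / 100.53096
P = 3663.94 W/m

3663.94
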